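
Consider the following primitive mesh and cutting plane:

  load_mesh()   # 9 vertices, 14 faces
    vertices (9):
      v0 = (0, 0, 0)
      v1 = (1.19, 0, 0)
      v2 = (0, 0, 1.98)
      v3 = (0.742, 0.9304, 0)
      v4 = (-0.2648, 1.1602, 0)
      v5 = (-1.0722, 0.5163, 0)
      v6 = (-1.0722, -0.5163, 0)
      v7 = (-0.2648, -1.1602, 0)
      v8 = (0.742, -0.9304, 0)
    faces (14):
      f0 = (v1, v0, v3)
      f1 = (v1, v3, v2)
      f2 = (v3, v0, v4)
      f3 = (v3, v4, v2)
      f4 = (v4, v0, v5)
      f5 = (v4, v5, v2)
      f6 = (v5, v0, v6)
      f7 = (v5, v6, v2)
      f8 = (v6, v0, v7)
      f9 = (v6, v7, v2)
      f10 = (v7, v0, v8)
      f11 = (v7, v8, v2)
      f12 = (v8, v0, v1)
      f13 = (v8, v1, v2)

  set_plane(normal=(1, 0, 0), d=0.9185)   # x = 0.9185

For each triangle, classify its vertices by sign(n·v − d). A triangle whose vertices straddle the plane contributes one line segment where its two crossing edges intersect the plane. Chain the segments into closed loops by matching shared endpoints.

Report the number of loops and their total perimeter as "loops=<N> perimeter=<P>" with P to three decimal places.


Straddling triangles (4 of 14):
  (v1,v0,v3) [+--] → (0.9185, 0, 0)–(0.9185, 0.563847, 0)  len=0.5638
  (v1,v3,v2) [+--] → (0.9185, 0.563847, 0)–(0.9185, 0, 0.451739)  len=0.7225
  (v8,v0,v1) [--+] → (0.9185, 0, 0)–(0.9185, -0.563847, 0)  len=0.5638
  (v8,v1,v2) [-+-] → (0.9185, -0.563847, 0)–(0.9185, 0, 0.451739)  len=0.7225

Chained into 1 loop(s):
  loop 1: 4 segments, perimeter = 2.5727
Total perimeter = 2.573

loops=1 perimeter=2.573


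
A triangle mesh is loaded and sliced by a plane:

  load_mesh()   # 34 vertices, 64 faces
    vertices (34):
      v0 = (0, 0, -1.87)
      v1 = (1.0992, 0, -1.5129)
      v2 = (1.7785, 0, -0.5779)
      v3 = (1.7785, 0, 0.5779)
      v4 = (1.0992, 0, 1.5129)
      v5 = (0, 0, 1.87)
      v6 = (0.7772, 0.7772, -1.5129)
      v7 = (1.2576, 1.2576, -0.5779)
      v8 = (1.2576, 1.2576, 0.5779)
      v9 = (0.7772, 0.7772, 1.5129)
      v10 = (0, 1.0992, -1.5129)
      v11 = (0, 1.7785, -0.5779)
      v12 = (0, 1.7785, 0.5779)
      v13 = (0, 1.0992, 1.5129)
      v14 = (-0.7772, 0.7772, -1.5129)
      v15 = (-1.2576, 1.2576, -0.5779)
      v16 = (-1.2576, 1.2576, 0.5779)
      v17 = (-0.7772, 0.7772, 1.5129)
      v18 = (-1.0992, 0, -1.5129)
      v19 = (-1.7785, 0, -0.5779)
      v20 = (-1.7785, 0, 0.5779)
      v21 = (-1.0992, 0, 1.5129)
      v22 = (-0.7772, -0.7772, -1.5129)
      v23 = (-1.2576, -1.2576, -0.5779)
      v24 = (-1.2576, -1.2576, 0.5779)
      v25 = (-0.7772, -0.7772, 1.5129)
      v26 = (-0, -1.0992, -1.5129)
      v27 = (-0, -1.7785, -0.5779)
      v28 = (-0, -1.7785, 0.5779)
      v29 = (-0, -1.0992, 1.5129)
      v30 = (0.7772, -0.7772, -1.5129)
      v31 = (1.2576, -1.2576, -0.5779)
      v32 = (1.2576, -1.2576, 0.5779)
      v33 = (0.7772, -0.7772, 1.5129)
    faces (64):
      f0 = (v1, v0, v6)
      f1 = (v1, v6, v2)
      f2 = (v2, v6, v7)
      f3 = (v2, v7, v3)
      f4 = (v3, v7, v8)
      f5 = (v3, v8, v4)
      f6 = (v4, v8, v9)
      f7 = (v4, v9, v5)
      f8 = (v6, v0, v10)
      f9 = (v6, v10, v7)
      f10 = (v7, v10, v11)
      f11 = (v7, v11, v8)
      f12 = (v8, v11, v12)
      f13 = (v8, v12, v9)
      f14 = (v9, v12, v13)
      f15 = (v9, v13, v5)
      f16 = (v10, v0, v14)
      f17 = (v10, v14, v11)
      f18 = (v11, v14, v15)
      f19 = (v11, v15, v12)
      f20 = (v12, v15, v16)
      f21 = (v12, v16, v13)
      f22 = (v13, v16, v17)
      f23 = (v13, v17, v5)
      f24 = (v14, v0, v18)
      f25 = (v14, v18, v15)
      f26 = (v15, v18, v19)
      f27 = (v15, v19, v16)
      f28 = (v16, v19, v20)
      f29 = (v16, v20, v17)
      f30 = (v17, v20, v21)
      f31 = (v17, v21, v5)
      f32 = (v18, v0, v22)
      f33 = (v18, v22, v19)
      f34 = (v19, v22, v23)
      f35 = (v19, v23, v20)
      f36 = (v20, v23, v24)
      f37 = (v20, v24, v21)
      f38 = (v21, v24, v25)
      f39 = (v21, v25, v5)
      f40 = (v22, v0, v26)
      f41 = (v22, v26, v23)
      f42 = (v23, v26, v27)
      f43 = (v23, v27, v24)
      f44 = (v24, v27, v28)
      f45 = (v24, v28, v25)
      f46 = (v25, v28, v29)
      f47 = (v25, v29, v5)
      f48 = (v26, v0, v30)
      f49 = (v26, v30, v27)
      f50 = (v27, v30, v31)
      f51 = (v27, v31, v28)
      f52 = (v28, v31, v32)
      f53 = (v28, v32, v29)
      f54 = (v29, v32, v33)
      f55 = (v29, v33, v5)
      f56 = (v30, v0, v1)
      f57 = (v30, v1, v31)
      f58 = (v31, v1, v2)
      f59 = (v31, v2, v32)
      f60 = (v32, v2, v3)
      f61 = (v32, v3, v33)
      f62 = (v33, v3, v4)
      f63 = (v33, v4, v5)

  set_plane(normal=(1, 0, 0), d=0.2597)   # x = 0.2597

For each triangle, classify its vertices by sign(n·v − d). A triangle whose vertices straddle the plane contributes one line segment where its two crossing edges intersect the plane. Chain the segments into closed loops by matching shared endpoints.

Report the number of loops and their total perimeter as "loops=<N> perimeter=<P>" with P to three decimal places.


Straddling triangles (20 of 64):
  (v1,v0,v6) [+-+] → (0.2597, 0, -1.78563)–(0.2597, 0.2597, -1.75068)  len=0.2620
  (v4,v9,v5) [++-] → (0.2597, 0.2597, 1.75068)–(0.2597, 0, 1.78563)  len=0.2620
  (v6,v0,v10) [+--] → (0.2597, 0.2597, -1.75068)–(0.2597, 0.991604, -1.5129)  len=0.7696
  (v6,v10,v7) [+-+] → (0.2597, 0.991604, -1.5129)–(0.2597, 1.13191, -1.31982)  len=0.2387
  (v7,v10,v11) [+--] → (0.2597, 1.13191, -1.31982)–(0.2597, 1.67093, -0.5779)  len=0.9171
  (v7,v11,v8) [+-+] → (0.2597, 1.67093, -0.5779)–(0.2597, 1.67093, -0.339222)  len=0.2387
  (v8,v11,v12) [+--] → (0.2597, 1.67093, -0.339222)–(0.2597, 1.67093, 0.5779)  len=0.9171
  (v8,v12,v9) [+-+] → (0.2597, 1.67093, 0.5779)–(0.2597, 1.44392, 0.890329)  len=0.3862
  (v9,v12,v13) [+--] → (0.2597, 1.44392, 0.890329)–(0.2597, 0.991604, 1.5129)  len=0.7695
  (v9,v13,v5) [+--] → (0.2597, 0.991604, 1.5129)–(0.2597, 0.2597, 1.75068)  len=0.7696
  (v26,v0,v30) [--+] → (0.2597, -0.2597, -1.75068)–(0.2597, -0.991604, -1.5129)  len=0.7696
  (v26,v30,v27) [-+-] → (0.2597, -0.991604, -1.5129)–(0.2597, -1.44392, -0.890329)  len=0.7695
  (v27,v30,v31) [-++] → (0.2597, -1.44392, -0.890329)–(0.2597, -1.67093, -0.5779)  len=0.3862
  (v27,v31,v28) [-+-] → (0.2597, -1.67093, -0.5779)–(0.2597, -1.67093, 0.339222)  len=0.9171
  (v28,v31,v32) [-++] → (0.2597, -1.67093, 0.339222)–(0.2597, -1.67093, 0.5779)  len=0.2387
  (v28,v32,v29) [-+-] → (0.2597, -1.67093, 0.5779)–(0.2597, -1.13191, 1.31982)  len=0.9171
  (v29,v32,v33) [-++] → (0.2597, -1.13191, 1.31982)–(0.2597, -0.991604, 1.5129)  len=0.2387
  (v29,v33,v5) [-+-] → (0.2597, -0.991604, 1.5129)–(0.2597, -0.2597, 1.75068)  len=0.7696
  (v30,v0,v1) [+-+] → (0.2597, -0.2597, -1.75068)–(0.2597, 0, -1.78563)  len=0.2620
  (v33,v4,v5) [++-] → (0.2597, 0, 1.78563)–(0.2597, -0.2597, 1.75068)  len=0.2620

Chained into 1 loop(s):
  loop 1: 20 segments, perimeter = 11.0609
Total perimeter = 11.061

loops=1 perimeter=11.061


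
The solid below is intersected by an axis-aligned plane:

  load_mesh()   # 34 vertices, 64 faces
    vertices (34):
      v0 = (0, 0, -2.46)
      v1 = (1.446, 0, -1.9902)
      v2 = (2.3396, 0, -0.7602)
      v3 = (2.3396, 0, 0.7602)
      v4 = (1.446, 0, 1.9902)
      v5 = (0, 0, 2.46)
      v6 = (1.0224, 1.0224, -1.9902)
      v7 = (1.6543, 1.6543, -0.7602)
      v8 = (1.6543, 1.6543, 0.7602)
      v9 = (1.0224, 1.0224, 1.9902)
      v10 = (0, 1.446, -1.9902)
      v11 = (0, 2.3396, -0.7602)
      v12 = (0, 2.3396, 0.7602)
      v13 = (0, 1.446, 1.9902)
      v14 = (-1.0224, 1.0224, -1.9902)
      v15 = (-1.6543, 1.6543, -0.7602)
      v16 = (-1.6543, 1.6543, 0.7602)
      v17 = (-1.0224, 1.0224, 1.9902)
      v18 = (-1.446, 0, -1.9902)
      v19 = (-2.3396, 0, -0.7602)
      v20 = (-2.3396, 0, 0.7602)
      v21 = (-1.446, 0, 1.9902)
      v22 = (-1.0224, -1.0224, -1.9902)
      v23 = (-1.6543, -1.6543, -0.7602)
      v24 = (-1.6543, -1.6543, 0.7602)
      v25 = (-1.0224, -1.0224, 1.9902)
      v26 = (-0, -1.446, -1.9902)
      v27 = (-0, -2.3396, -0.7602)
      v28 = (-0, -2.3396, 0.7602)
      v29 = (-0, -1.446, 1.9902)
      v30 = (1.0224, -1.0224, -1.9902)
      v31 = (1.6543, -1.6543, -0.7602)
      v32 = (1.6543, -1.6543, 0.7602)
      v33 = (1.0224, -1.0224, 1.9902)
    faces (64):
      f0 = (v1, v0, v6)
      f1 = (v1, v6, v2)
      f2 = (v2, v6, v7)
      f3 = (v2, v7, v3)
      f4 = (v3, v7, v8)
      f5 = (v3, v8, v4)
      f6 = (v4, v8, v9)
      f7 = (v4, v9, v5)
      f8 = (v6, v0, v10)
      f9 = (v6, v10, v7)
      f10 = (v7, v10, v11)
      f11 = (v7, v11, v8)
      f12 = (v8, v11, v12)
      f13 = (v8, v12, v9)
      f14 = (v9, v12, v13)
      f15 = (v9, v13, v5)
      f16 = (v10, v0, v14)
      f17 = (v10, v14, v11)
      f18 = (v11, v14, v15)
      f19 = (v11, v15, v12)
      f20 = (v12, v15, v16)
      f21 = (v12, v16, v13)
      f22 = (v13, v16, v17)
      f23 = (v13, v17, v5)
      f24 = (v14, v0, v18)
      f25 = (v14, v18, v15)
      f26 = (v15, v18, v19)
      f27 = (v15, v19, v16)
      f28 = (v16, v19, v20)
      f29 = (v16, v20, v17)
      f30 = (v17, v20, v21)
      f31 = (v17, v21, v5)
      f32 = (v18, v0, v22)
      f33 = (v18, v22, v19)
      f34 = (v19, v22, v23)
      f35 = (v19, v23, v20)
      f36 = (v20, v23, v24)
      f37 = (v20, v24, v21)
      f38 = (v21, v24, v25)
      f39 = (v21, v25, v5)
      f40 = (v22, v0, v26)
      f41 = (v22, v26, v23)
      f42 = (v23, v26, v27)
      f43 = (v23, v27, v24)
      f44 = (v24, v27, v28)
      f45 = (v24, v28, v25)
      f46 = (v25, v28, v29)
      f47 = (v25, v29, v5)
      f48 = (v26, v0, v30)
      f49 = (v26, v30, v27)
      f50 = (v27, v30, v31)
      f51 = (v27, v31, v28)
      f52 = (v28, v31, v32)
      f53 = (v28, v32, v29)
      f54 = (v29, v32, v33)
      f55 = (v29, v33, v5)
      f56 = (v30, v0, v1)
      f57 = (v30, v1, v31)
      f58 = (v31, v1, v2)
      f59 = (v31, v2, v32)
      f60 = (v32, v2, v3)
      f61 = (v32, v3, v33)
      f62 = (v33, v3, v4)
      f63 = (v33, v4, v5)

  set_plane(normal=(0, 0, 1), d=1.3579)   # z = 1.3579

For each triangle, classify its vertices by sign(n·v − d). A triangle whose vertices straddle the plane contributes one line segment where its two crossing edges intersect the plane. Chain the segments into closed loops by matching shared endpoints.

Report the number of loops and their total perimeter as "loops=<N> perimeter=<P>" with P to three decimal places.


loops=1 perimeter=11.666

Straddling triangles (16 of 64):
  (v3,v8,v4) [--+] → (1.55308, 0.850418, 1.3579)–(1.90537, 0, 1.3579)  len=0.9205
  (v4,v8,v9) [+-+] → (1.55308, 0.850418, 1.3579)–(1.34724, 1.34724, 1.3579)  len=0.5378
  (v8,v12,v9) [--+] → (0.49682, 1.69953, 1.3579)–(1.34724, 1.34724, 1.3579)  len=0.9205
  (v9,v12,v13) [+-+] → (0.49682, 1.69953, 1.3579)–(0, 1.90537, 1.3579)  len=0.5378
  (v12,v16,v13) [--+] → (-0.850418, 1.55308, 1.3579)–(0, 1.90537, 1.3579)  len=0.9205
  (v13,v16,v17) [+-+] → (-0.850418, 1.55308, 1.3579)–(-1.34724, 1.34724, 1.3579)  len=0.5378
  (v16,v20,v17) [--+] → (-1.69953, 0.49682, 1.3579)–(-1.34724, 1.34724, 1.3579)  len=0.9205
  (v17,v20,v21) [+-+] → (-1.69953, 0.49682, 1.3579)–(-1.90537, 0, 1.3579)  len=0.5378
  (v20,v24,v21) [--+] → (-1.55308, -0.850418, 1.3579)–(-1.90537, 0, 1.3579)  len=0.9205
  (v21,v24,v25) [+-+] → (-1.55308, -0.850418, 1.3579)–(-1.34724, -1.34724, 1.3579)  len=0.5378
  (v24,v28,v25) [--+] → (-0.49682, -1.69953, 1.3579)–(-1.34724, -1.34724, 1.3579)  len=0.9205
  (v25,v28,v29) [+-+] → (-0.49682, -1.69953, 1.3579)–(0, -1.90537, 1.3579)  len=0.5378
  (v28,v32,v29) [--+] → (0.850418, -1.55308, 1.3579)–(0, -1.90537, 1.3579)  len=0.9205
  (v29,v32,v33) [+-+] → (0.850418, -1.55308, 1.3579)–(1.34724, -1.34724, 1.3579)  len=0.5378
  (v32,v3,v33) [--+] → (1.69953, -0.49682, 1.3579)–(1.34724, -1.34724, 1.3579)  len=0.9205
  (v33,v3,v4) [+-+] → (1.69953, -0.49682, 1.3579)–(1.90537, 0, 1.3579)  len=0.5378

Chained into 1 loop(s):
  loop 1: 16 segments, perimeter = 11.6662
Total perimeter = 11.666


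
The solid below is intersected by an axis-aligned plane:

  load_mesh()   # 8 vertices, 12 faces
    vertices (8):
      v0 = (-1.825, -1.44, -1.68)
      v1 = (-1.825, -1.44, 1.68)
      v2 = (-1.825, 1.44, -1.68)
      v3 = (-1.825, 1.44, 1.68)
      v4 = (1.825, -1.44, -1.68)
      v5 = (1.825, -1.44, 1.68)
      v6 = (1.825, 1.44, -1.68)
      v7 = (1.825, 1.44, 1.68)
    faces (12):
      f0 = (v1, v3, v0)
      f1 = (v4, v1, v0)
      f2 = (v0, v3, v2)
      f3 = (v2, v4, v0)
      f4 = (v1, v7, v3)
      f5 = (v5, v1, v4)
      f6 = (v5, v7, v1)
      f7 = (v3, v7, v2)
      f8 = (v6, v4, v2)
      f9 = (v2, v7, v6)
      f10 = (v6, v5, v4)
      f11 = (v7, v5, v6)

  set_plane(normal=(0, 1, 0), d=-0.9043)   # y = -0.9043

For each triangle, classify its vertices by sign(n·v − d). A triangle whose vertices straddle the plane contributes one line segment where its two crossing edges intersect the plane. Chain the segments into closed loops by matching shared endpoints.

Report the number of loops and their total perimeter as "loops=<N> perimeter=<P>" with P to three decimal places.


loops=1 perimeter=14.020

Straddling triangles (8 of 12):
  (v1,v3,v0) [-+-] → (-1.825, -0.9043, 1.68)–(-1.825, -0.9043, -1.05502)  len=2.7350
  (v0,v3,v2) [-++] → (-1.825, -0.9043, -1.05502)–(-1.825, -0.9043, -1.68)  len=0.6250
  (v2,v4,v0) [+--] → (1.14607, -0.9043, -1.68)–(-1.825, -0.9043, -1.68)  len=2.9711
  (v1,v7,v3) [-++] → (-1.14607, -0.9043, 1.68)–(-1.825, -0.9043, 1.68)  len=0.6789
  (v5,v7,v1) [-+-] → (1.825, -0.9043, 1.68)–(-1.14607, -0.9043, 1.68)  len=2.9711
  (v6,v4,v2) [+-+] → (1.825, -0.9043, -1.68)–(1.14607, -0.9043, -1.68)  len=0.6789
  (v6,v5,v4) [+--] → (1.825, -0.9043, 1.05502)–(1.825, -0.9043, -1.68)  len=2.7350
  (v7,v5,v6) [+-+] → (1.825, -0.9043, 1.68)–(1.825, -0.9043, 1.05502)  len=0.6250

Chained into 1 loop(s):
  loop 1: 8 segments, perimeter = 14.0200
Total perimeter = 14.020


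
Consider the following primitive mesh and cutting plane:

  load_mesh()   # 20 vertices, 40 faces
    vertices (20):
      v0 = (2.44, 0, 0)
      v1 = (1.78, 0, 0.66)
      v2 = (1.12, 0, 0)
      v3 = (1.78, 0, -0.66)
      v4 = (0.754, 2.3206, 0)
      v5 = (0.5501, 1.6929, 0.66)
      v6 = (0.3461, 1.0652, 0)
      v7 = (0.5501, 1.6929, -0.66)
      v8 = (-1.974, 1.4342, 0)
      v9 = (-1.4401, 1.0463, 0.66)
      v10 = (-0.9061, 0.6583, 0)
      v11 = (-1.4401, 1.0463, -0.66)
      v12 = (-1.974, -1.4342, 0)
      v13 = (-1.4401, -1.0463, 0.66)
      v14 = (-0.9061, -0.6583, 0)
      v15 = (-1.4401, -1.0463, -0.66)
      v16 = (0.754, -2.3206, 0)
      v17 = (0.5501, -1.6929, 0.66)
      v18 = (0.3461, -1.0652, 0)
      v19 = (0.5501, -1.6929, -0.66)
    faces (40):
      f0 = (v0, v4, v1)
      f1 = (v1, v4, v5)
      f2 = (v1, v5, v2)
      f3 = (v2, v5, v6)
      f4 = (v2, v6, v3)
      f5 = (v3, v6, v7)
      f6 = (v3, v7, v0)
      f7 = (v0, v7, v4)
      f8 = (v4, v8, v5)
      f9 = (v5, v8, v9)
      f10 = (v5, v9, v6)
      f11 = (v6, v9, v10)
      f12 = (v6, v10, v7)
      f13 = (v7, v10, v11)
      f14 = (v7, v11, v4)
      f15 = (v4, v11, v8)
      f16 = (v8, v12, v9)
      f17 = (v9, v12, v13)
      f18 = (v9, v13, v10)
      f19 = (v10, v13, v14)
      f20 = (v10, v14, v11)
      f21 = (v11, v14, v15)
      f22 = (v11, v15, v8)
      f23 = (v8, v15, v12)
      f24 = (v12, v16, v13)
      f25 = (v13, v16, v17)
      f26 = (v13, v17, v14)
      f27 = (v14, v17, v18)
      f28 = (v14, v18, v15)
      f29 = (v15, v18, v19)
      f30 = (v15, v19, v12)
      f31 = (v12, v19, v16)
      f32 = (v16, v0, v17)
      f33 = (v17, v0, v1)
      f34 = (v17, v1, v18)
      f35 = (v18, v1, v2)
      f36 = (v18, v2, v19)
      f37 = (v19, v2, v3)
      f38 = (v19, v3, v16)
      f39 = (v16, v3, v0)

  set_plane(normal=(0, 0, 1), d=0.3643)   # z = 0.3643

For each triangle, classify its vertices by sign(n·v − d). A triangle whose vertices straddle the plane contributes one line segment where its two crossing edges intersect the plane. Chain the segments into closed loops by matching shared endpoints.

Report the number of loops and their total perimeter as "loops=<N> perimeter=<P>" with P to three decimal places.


loops=2 perimeter=20.925

Straddling triangles (20 of 40):
  (v0,v4,v1) [--+] → (1.32032, 1.0397, 0.3643)–(2.0757, 0, 0.3643)  len=1.2851
  (v1,v4,v5) [+-+] → (1.32032, 1.0397, 0.3643)–(0.641453, 1.97413, 0.3643)  len=1.1550
  (v1,v5,v2) [++-] → (0.805432, 0.93443, 0.3643)–(1.4843, 0, 0.3643)  len=1.1550
  (v2,v5,v6) [-+-] → (0.805432, 0.93443, 0.3643)–(0.458702, 1.41167, 0.3643)  len=0.5899
  (v4,v8,v5) [--+] → (-0.580773, 1.57699, 0.3643)–(0.641453, 1.97413, 0.3643)  len=1.2851
  (v5,v8,v9) [+-+] → (-0.580773, 1.57699, 0.3643)–(-1.6793, 1.22009, 0.3643)  len=1.1551
  (v5,v9,v6) [++-] → (-0.639828, 1.05477, 0.3643)–(0.458702, 1.41167, 0.3643)  len=1.1551
  (v6,v9,v10) [-+-] → (-0.639828, 1.05477, 0.3643)–(-1.20085, 0.872464, 0.3643)  len=0.5899
  (v8,v12,v9) [--+] → (-1.6793, -0.0650392, 0.3643)–(-1.6793, 1.22009, 0.3643)  len=1.2851
  (v9,v12,v13) [+-+] → (-1.6793, -0.0650392, 0.3643)–(-1.6793, -1.22009, 0.3643)  len=1.1551
  (v9,v13,v10) [++-] → (-1.20085, -0.282588, 0.3643)–(-1.20085, 0.872464, 0.3643)  len=1.1551
  (v10,v13,v14) [-+-] → (-1.20085, -0.282588, 0.3643)–(-1.20085, -0.872464, 0.3643)  len=0.5899
  (v12,v16,v13) [--+] → (-0.457077, -1.61723, 0.3643)–(-1.6793, -1.22009, 0.3643)  len=1.2851
  (v13,v16,v17) [+-+] → (-0.457077, -1.61723, 0.3643)–(0.641453, -1.97413, 0.3643)  len=1.1551
  (v13,v17,v14) [++-] → (-0.102322, -1.22937, 0.3643)–(-1.20085, -0.872464, 0.3643)  len=1.1551
  (v14,v17,v18) [-+-] → (-0.102322, -1.22937, 0.3643)–(0.458702, -1.41167, 0.3643)  len=0.5899
  (v16,v0,v17) [--+] → (1.39683, -0.93443, 0.3643)–(0.641453, -1.97413, 0.3643)  len=1.2851
  (v17,v0,v1) [+-+] → (1.39683, -0.93443, 0.3643)–(2.0757, 0, 0.3643)  len=1.1550
  (v17,v1,v18) [++-] → (1.13757, -0.477242, 0.3643)–(0.458702, -1.41167, 0.3643)  len=1.1550
  (v18,v1,v2) [-+-] → (1.13757, -0.477242, 0.3643)–(1.4843, 0, 0.3643)  len=0.5899

Chained into 2 loop(s):
  loop 1: 10 segments, perimeter = 12.2008
  loop 2: 10 segments, perimeter = 8.7246
Total perimeter = 20.925


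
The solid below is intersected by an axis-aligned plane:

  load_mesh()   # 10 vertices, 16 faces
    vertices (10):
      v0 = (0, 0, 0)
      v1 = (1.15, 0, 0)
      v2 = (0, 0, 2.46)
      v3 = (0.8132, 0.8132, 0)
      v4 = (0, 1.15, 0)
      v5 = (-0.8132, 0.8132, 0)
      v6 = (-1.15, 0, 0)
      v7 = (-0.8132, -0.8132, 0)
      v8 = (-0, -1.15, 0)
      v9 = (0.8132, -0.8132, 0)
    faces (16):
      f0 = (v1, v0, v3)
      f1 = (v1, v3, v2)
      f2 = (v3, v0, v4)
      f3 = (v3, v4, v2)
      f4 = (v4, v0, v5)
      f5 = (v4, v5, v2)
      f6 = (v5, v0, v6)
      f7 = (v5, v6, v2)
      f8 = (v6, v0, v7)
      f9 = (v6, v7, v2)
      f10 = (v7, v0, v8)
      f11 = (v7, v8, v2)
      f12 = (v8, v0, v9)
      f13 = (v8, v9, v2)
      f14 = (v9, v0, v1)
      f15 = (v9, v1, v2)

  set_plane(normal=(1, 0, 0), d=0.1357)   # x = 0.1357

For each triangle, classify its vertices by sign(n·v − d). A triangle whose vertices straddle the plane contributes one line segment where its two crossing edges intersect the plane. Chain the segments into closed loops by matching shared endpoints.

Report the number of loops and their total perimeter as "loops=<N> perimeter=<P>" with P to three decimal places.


Straddling triangles (8 of 16):
  (v1,v0,v3) [+-+] → (0.1357, 0, 0)–(0.1357, 0.1357, 0)  len=0.1357
  (v1,v3,v2) [++-] → (0.1357, 0.1357, 2.0495)–(0.1357, 0, 2.16972)  len=0.1813
  (v3,v0,v4) [+--] → (0.1357, 0.1357, 0)–(0.1357, 1.0938, 0)  len=0.9581
  (v3,v4,v2) [+--] → (0.1357, 1.0938, 0)–(0.1357, 0.1357, 2.0495)  len=2.2624
  (v8,v0,v9) [--+] → (0.1357, -0.1357, 0)–(0.1357, -1.0938, 0)  len=0.9581
  (v8,v9,v2) [-+-] → (0.1357, -1.0938, 0)–(0.1357, -0.1357, 2.0495)  len=2.2624
  (v9,v0,v1) [+-+] → (0.1357, -0.1357, 0)–(0.1357, 0, 0)  len=0.1357
  (v9,v1,v2) [++-] → (0.1357, 0, 2.16972)–(0.1357, -0.1357, 2.0495)  len=0.1813

Chained into 1 loop(s):
  loop 1: 8 segments, perimeter = 7.0750
Total perimeter = 7.075

loops=1 perimeter=7.075


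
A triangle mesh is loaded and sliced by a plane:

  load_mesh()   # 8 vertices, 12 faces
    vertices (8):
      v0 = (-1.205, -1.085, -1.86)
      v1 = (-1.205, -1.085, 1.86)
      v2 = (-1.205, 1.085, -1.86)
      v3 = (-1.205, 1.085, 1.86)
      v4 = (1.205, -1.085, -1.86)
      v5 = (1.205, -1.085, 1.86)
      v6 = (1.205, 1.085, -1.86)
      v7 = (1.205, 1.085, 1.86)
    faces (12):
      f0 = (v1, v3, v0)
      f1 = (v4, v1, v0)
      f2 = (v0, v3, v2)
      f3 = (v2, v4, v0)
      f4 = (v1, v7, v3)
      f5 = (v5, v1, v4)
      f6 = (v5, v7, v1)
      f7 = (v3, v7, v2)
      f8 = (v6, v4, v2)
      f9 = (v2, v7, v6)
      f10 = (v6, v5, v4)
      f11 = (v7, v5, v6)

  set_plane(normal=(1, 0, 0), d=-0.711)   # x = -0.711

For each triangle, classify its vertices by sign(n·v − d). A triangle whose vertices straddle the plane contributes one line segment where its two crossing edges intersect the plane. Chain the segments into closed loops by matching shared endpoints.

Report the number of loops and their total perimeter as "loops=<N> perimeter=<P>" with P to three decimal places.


loops=1 perimeter=11.780

Straddling triangles (8 of 12):
  (v4,v1,v0) [+--] → (-0.711, -1.085, 1.09748)–(-0.711, -1.085, -1.86)  len=2.9575
  (v2,v4,v0) [-+-] → (-0.711, 0.640195, -1.86)–(-0.711, -1.085, -1.86)  len=1.7252
  (v1,v7,v3) [-+-] → (-0.711, -0.640195, 1.86)–(-0.711, 1.085, 1.86)  len=1.7252
  (v5,v1,v4) [+-+] → (-0.711, -1.085, 1.86)–(-0.711, -1.085, 1.09748)  len=0.7625
  (v5,v7,v1) [++-] → (-0.711, -0.640195, 1.86)–(-0.711, -1.085, 1.86)  len=0.4448
  (v3,v7,v2) [-+-] → (-0.711, 1.085, 1.86)–(-0.711, 1.085, -1.09748)  len=2.9575
  (v6,v4,v2) [++-] → (-0.711, 0.640195, -1.86)–(-0.711, 1.085, -1.86)  len=0.4448
  (v2,v7,v6) [-++] → (-0.711, 1.085, -1.09748)–(-0.711, 1.085, -1.86)  len=0.7625

Chained into 1 loop(s):
  loop 1: 8 segments, perimeter = 11.7800
Total perimeter = 11.780


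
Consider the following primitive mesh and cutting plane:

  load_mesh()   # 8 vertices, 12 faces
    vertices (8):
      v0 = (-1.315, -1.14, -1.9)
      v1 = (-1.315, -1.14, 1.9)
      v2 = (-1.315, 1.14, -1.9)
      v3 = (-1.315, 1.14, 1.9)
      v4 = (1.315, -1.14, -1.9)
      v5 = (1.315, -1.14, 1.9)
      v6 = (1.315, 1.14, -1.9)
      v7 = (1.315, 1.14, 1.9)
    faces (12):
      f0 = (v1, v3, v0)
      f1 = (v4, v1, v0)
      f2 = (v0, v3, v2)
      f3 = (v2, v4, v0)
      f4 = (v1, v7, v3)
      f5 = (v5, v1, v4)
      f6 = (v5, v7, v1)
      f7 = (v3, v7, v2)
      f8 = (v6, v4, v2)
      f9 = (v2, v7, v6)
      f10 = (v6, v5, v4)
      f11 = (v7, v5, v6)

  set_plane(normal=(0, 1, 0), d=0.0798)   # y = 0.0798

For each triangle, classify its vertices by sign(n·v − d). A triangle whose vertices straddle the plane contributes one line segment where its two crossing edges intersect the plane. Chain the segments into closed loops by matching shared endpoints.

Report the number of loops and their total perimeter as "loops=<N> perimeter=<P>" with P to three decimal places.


Straddling triangles (8 of 12):
  (v1,v3,v0) [-+-] → (-1.315, 0.0798, 1.9)–(-1.315, 0.0798, 0.133)  len=1.7670
  (v0,v3,v2) [-++] → (-1.315, 0.0798, 0.133)–(-1.315, 0.0798, -1.9)  len=2.0330
  (v2,v4,v0) [+--] → (-0.09205, 0.0798, -1.9)–(-1.315, 0.0798, -1.9)  len=1.2229
  (v1,v7,v3) [-++] → (0.09205, 0.0798, 1.9)–(-1.315, 0.0798, 1.9)  len=1.4071
  (v5,v7,v1) [-+-] → (1.315, 0.0798, 1.9)–(0.09205, 0.0798, 1.9)  len=1.2229
  (v6,v4,v2) [+-+] → (1.315, 0.0798, -1.9)–(-0.09205, 0.0798, -1.9)  len=1.4071
  (v6,v5,v4) [+--] → (1.315, 0.0798, -0.133)–(1.315, 0.0798, -1.9)  len=1.7670
  (v7,v5,v6) [+-+] → (1.315, 0.0798, 1.9)–(1.315, 0.0798, -0.133)  len=2.0330

Chained into 1 loop(s):
  loop 1: 8 segments, perimeter = 12.8600
Total perimeter = 12.860

loops=1 perimeter=12.860


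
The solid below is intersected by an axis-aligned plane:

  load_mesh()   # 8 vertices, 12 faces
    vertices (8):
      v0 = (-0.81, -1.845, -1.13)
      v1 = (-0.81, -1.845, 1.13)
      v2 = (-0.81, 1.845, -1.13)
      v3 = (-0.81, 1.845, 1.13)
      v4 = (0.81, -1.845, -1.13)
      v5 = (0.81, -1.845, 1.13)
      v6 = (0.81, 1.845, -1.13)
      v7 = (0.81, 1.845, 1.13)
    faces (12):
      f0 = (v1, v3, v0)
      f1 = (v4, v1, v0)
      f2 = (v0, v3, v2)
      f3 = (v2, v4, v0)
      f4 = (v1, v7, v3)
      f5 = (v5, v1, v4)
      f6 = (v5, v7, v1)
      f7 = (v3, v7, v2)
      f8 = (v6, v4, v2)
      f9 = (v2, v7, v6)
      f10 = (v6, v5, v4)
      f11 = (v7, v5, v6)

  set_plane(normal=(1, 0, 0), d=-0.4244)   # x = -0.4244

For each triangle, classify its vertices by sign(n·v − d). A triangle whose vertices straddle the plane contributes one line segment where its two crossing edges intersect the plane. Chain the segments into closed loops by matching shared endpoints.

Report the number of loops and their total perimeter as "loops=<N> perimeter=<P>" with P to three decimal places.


loops=1 perimeter=11.900

Straddling triangles (8 of 12):
  (v4,v1,v0) [+--] → (-0.4244, -1.845, 0.592064)–(-0.4244, -1.845, -1.13)  len=1.7221
  (v2,v4,v0) [-+-] → (-0.4244, 0.966689, -1.13)–(-0.4244, -1.845, -1.13)  len=2.8117
  (v1,v7,v3) [-+-] → (-0.4244, -0.966689, 1.13)–(-0.4244, 1.845, 1.13)  len=2.8117
  (v5,v1,v4) [+-+] → (-0.4244, -1.845, 1.13)–(-0.4244, -1.845, 0.592064)  len=0.5379
  (v5,v7,v1) [++-] → (-0.4244, -0.966689, 1.13)–(-0.4244, -1.845, 1.13)  len=0.8783
  (v3,v7,v2) [-+-] → (-0.4244, 1.845, 1.13)–(-0.4244, 1.845, -0.592064)  len=1.7221
  (v6,v4,v2) [++-] → (-0.4244, 0.966689, -1.13)–(-0.4244, 1.845, -1.13)  len=0.8783
  (v2,v7,v6) [-++] → (-0.4244, 1.845, -0.592064)–(-0.4244, 1.845, -1.13)  len=0.5379

Chained into 1 loop(s):
  loop 1: 8 segments, perimeter = 11.9000
Total perimeter = 11.900


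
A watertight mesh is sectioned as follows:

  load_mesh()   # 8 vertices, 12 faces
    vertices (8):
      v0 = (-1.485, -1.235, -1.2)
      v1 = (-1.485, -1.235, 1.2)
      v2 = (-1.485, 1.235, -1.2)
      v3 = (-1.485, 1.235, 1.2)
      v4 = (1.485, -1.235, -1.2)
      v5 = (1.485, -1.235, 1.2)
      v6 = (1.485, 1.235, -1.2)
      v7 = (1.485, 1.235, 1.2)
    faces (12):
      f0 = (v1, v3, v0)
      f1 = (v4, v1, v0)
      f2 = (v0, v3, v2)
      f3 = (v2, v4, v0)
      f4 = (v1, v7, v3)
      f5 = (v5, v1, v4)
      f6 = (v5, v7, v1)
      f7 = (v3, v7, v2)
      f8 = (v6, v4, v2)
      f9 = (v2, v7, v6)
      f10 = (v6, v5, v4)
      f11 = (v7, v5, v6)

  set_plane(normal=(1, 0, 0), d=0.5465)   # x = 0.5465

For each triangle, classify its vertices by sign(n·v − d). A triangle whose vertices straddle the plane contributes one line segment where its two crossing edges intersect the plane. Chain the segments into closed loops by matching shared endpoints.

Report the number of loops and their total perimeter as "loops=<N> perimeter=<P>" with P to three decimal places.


Straddling triangles (8 of 12):
  (v4,v1,v0) [+--] → (0.5465, -1.235, -0.441616)–(0.5465, -1.235, -1.2)  len=0.7584
  (v2,v4,v0) [-+-] → (0.5465, -0.454497, -1.2)–(0.5465, -1.235, -1.2)  len=0.7805
  (v1,v7,v3) [-+-] → (0.5465, 0.454497, 1.2)–(0.5465, 1.235, 1.2)  len=0.7805
  (v5,v1,v4) [+-+] → (0.5465, -1.235, 1.2)–(0.5465, -1.235, -0.441616)  len=1.6416
  (v5,v7,v1) [++-] → (0.5465, 0.454497, 1.2)–(0.5465, -1.235, 1.2)  len=1.6895
  (v3,v7,v2) [-+-] → (0.5465, 1.235, 1.2)–(0.5465, 1.235, 0.441616)  len=0.7584
  (v6,v4,v2) [++-] → (0.5465, -0.454497, -1.2)–(0.5465, 1.235, -1.2)  len=1.6895
  (v2,v7,v6) [-++] → (0.5465, 1.235, 0.441616)–(0.5465, 1.235, -1.2)  len=1.6416

Chained into 1 loop(s):
  loop 1: 8 segments, perimeter = 9.7400
Total perimeter = 9.740

loops=1 perimeter=9.740


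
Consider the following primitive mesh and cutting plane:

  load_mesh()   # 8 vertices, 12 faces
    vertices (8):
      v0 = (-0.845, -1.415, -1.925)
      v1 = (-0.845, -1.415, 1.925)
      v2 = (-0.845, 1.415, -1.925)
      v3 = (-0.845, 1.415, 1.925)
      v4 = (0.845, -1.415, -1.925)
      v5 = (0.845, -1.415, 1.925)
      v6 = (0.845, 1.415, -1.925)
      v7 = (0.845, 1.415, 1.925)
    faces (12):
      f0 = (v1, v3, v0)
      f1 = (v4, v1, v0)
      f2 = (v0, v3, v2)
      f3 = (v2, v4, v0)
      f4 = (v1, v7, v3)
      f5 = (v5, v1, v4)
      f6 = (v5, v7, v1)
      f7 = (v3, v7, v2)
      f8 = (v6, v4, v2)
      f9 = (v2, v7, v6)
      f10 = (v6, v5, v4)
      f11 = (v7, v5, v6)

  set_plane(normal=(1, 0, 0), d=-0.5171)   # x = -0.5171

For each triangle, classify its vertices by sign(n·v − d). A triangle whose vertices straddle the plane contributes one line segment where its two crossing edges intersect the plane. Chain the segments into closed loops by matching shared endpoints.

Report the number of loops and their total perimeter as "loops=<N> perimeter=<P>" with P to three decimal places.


loops=1 perimeter=13.360

Straddling triangles (8 of 12):
  (v4,v1,v0) [+--] → (-0.5171, -1.415, 1.17801)–(-0.5171, -1.415, -1.925)  len=3.1030
  (v2,v4,v0) [-+-] → (-0.5171, 0.865913, -1.925)–(-0.5171, -1.415, -1.925)  len=2.2809
  (v1,v7,v3) [-+-] → (-0.5171, -0.865913, 1.925)–(-0.5171, 1.415, 1.925)  len=2.2809
  (v5,v1,v4) [+-+] → (-0.5171, -1.415, 1.925)–(-0.5171, -1.415, 1.17801)  len=0.7470
  (v5,v7,v1) [++-] → (-0.5171, -0.865913, 1.925)–(-0.5171, -1.415, 1.925)  len=0.5491
  (v3,v7,v2) [-+-] → (-0.5171, 1.415, 1.925)–(-0.5171, 1.415, -1.17801)  len=3.1030
  (v6,v4,v2) [++-] → (-0.5171, 0.865913, -1.925)–(-0.5171, 1.415, -1.925)  len=0.5491
  (v2,v7,v6) [-++] → (-0.5171, 1.415, -1.17801)–(-0.5171, 1.415, -1.925)  len=0.7470

Chained into 1 loop(s):
  loop 1: 8 segments, perimeter = 13.3600
Total perimeter = 13.360


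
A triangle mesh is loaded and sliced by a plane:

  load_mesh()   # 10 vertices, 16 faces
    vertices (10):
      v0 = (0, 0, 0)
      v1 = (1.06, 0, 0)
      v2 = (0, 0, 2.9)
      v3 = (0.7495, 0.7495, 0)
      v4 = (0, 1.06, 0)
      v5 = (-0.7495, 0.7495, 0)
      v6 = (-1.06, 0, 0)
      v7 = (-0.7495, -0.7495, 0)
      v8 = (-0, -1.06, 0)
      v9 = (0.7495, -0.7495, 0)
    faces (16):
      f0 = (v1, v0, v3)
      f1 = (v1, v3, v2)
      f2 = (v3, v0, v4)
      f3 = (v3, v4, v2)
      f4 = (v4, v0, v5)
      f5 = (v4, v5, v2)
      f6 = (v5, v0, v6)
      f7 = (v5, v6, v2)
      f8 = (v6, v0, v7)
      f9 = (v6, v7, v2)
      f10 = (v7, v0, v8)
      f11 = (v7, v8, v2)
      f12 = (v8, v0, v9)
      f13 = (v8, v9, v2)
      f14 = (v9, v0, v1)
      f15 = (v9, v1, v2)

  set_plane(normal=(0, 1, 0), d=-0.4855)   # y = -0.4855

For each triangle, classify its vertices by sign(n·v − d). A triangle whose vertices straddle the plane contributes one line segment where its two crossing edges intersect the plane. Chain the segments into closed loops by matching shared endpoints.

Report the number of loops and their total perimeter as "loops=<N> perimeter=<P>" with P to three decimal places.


Straddling triangles (8 of 16):
  (v6,v0,v7) [++-] → (-0.4855, -0.4855, 0)–(-0.858869, -0.4855, 0)  len=0.3734
  (v6,v7,v2) [+-+] → (-0.858869, -0.4855, 0)–(-0.4855, -0.4855, 1.02148)  len=1.0876
  (v7,v0,v8) [-+-] → (-0.4855, -0.4855, 0)–(0, -0.4855, 0)  len=0.4855
  (v7,v8,v2) [--+] → (0, -0.4855, 1.57175)–(-0.4855, -0.4855, 1.02148)  len=0.7338
  (v8,v0,v9) [-+-] → (0, -0.4855, 0)–(0.4855, -0.4855, 0)  len=0.4855
  (v8,v9,v2) [--+] → (0.4855, -0.4855, 1.02148)–(0, -0.4855, 1.57175)  len=0.7338
  (v9,v0,v1) [-++] → (0.4855, -0.4855, 0)–(0.858869, -0.4855, 0)  len=0.3734
  (v9,v1,v2) [-++] → (0.858869, -0.4855, 0)–(0.4855, -0.4855, 1.02148)  len=1.0876

Chained into 1 loop(s):
  loop 1: 8 segments, perimeter = 5.3605
Total perimeter = 5.361

loops=1 perimeter=5.361


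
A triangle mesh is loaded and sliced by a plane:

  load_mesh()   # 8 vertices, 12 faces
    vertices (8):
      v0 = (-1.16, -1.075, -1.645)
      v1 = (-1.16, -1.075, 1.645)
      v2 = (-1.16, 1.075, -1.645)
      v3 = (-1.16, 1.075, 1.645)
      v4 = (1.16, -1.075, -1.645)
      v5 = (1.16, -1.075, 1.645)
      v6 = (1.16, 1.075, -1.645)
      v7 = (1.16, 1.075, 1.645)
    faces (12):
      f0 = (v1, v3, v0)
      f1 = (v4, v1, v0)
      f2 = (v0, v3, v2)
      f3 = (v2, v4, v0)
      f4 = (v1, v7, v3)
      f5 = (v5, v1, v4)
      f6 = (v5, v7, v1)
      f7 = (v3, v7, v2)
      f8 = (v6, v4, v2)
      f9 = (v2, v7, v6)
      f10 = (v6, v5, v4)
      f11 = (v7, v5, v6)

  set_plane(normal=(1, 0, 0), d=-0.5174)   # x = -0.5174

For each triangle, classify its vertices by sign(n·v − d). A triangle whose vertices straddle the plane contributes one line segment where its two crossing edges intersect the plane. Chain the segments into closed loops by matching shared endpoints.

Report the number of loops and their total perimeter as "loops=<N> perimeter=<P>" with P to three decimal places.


loops=1 perimeter=10.880

Straddling triangles (8 of 12):
  (v4,v1,v0) [+--] → (-0.5174, -1.075, 0.733727)–(-0.5174, -1.075, -1.645)  len=2.3787
  (v2,v4,v0) [-+-] → (-0.5174, 0.479487, -1.645)–(-0.5174, -1.075, -1.645)  len=1.5545
  (v1,v7,v3) [-+-] → (-0.5174, -0.479487, 1.645)–(-0.5174, 1.075, 1.645)  len=1.5545
  (v5,v1,v4) [+-+] → (-0.5174, -1.075, 1.645)–(-0.5174, -1.075, 0.733727)  len=0.9113
  (v5,v7,v1) [++-] → (-0.5174, -0.479487, 1.645)–(-0.5174, -1.075, 1.645)  len=0.5955
  (v3,v7,v2) [-+-] → (-0.5174, 1.075, 1.645)–(-0.5174, 1.075, -0.733727)  len=2.3787
  (v6,v4,v2) [++-] → (-0.5174, 0.479487, -1.645)–(-0.5174, 1.075, -1.645)  len=0.5955
  (v2,v7,v6) [-++] → (-0.5174, 1.075, -0.733727)–(-0.5174, 1.075, -1.645)  len=0.9113

Chained into 1 loop(s):
  loop 1: 8 segments, perimeter = 10.8800
Total perimeter = 10.880


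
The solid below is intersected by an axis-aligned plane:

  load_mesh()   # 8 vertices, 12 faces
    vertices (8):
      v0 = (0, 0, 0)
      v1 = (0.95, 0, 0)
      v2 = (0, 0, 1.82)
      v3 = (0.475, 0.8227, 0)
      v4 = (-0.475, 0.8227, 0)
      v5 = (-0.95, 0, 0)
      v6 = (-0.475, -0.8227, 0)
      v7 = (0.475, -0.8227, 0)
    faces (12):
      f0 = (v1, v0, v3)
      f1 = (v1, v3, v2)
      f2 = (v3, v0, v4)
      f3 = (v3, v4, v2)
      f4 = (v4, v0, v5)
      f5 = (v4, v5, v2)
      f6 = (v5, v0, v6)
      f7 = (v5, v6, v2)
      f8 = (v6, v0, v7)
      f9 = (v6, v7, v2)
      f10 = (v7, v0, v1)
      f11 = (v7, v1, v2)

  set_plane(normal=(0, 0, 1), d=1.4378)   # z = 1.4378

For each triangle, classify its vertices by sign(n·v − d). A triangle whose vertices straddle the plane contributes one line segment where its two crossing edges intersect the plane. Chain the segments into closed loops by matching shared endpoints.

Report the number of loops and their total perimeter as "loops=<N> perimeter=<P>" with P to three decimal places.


loops=1 perimeter=1.197

Straddling triangles (6 of 12):
  (v1,v3,v2) [--+] → (0.09975, 0.172767, 1.4378)–(0.1995, 0, 1.4378)  len=0.1995
  (v3,v4,v2) [--+] → (-0.09975, 0.172767, 1.4378)–(0.09975, 0.172767, 1.4378)  len=0.1995
  (v4,v5,v2) [--+] → (-0.1995, 0, 1.4378)–(-0.09975, 0.172767, 1.4378)  len=0.1995
  (v5,v6,v2) [--+] → (-0.09975, -0.172767, 1.4378)–(-0.1995, 0, 1.4378)  len=0.1995
  (v6,v7,v2) [--+] → (0.09975, -0.172767, 1.4378)–(-0.09975, -0.172767, 1.4378)  len=0.1995
  (v7,v1,v2) [--+] → (0.1995, 0, 1.4378)–(0.09975, -0.172767, 1.4378)  len=0.1995

Chained into 1 loop(s):
  loop 1: 6 segments, perimeter = 1.1970
Total perimeter = 1.197


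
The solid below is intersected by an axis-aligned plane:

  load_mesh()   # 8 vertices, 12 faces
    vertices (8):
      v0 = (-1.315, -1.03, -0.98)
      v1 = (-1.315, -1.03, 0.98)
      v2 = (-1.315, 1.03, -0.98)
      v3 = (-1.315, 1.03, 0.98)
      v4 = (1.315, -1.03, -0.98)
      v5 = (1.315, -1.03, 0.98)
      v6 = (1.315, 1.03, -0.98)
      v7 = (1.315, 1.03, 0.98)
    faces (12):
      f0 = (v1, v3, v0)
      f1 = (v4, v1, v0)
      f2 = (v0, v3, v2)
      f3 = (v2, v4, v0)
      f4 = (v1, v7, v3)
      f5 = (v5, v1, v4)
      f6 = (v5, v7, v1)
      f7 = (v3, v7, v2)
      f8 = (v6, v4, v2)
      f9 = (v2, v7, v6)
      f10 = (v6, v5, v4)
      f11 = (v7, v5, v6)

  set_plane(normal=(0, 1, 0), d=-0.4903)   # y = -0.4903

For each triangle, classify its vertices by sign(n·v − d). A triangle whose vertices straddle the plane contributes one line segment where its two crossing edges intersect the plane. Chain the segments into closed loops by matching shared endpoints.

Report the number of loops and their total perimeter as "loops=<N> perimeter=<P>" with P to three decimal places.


loops=1 perimeter=9.180

Straddling triangles (8 of 12):
  (v1,v3,v0) [-+-] → (-1.315, -0.4903, 0.98)–(-1.315, -0.4903, -0.466499)  len=1.4465
  (v0,v3,v2) [-++] → (-1.315, -0.4903, -0.466499)–(-1.315, -0.4903, -0.98)  len=0.5135
  (v2,v4,v0) [+--] → (0.625966, -0.4903, -0.98)–(-1.315, -0.4903, -0.98)  len=1.9410
  (v1,v7,v3) [-++] → (-0.625966, -0.4903, 0.98)–(-1.315, -0.4903, 0.98)  len=0.6890
  (v5,v7,v1) [-+-] → (1.315, -0.4903, 0.98)–(-0.625966, -0.4903, 0.98)  len=1.9410
  (v6,v4,v2) [+-+] → (1.315, -0.4903, -0.98)–(0.625966, -0.4903, -0.98)  len=0.6890
  (v6,v5,v4) [+--] → (1.315, -0.4903, 0.466499)–(1.315, -0.4903, -0.98)  len=1.4465
  (v7,v5,v6) [+-+] → (1.315, -0.4903, 0.98)–(1.315, -0.4903, 0.466499)  len=0.5135

Chained into 1 loop(s):
  loop 1: 8 segments, perimeter = 9.1800
Total perimeter = 9.180


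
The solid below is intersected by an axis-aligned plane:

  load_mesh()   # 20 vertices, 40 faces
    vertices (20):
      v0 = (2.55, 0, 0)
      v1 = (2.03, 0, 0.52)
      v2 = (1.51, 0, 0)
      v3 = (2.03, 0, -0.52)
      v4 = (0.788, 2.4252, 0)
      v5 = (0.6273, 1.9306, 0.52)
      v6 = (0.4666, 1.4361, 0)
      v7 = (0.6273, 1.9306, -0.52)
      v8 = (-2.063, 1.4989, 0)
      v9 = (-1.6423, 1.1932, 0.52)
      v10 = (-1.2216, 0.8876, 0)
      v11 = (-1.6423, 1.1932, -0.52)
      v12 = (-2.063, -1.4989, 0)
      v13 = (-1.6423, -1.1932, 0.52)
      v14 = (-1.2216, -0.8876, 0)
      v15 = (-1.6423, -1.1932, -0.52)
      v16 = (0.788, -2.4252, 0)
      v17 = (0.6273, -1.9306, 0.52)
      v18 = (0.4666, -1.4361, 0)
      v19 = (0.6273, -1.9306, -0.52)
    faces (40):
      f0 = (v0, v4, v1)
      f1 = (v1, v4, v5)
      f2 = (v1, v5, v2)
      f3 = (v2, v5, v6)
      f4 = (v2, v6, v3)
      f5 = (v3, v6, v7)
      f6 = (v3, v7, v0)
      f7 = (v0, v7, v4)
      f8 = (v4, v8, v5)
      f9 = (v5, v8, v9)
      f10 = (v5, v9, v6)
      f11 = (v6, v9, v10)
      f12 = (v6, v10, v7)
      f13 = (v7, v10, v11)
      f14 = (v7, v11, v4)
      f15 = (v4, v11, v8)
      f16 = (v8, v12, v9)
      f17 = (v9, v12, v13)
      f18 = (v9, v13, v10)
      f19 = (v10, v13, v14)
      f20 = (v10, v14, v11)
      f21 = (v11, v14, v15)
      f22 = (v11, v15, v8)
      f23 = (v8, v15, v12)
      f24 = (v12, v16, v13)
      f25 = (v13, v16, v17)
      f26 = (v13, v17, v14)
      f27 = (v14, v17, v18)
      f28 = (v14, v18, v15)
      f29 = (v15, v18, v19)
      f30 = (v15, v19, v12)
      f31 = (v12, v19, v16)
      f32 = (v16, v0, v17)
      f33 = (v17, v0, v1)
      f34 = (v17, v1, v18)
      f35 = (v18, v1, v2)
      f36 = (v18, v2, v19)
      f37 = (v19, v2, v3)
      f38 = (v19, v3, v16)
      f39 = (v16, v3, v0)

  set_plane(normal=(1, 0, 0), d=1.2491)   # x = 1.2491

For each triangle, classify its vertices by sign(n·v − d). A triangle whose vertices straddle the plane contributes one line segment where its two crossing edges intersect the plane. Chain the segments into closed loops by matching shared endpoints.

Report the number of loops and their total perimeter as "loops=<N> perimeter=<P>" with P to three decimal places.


loops=2 perimeter=7.077

Straddling triangles (16 of 40):
  (v0,v4,v1) [+-+] → (1.2491, 1.79055, 0)–(1.2491, 1.52483, 0.193053)  len=0.3284
  (v1,v4,v5) [+--] → (1.2491, 1.52483, 0.193053)–(1.2491, 1.07479, 0.52)  len=0.5563
  (v1,v5,v2) [+-+] → (1.2491, 1.07479, 0.52)–(1.2491, 0.570628, 0.153697)  len=0.6232
  (v2,v5,v6) [+--] → (1.2491, 0.570628, 0.153697)–(1.2491, 0.359094, 0)  len=0.2615
  (v2,v6,v3) [+-+] → (1.2491, 0.359094, 0)–(1.2491, 0.717315, -0.260266)  len=0.4428
  (v3,v6,v7) [+--] → (1.2491, 0.717315, -0.260266)–(1.2491, 1.07479, -0.52)  len=0.4419
  (v3,v7,v0) [+-+] → (1.2491, 1.07479, -0.52)–(1.2491, 1.30625, -0.351832)  len=0.2861
  (v0,v7,v4) [+--] → (1.2491, 1.30625, -0.351832)–(1.2491, 1.79055, 0)  len=0.5986
  (v16,v0,v17) [-+-] → (1.2491, -1.79055, 0)–(1.2491, -1.30625, 0.351832)  len=0.5986
  (v17,v0,v1) [-++] → (1.2491, -1.30625, 0.351832)–(1.2491, -1.07479, 0.52)  len=0.2861
  (v17,v1,v18) [-+-] → (1.2491, -1.07479, 0.52)–(1.2491, -0.717315, 0.260266)  len=0.4419
  (v18,v1,v2) [-++] → (1.2491, -0.717315, 0.260266)–(1.2491, -0.359094, 0)  len=0.4428
  (v18,v2,v19) [-+-] → (1.2491, -0.359094, 0)–(1.2491, -0.570628, -0.153697)  len=0.2615
  (v19,v2,v3) [-++] → (1.2491, -0.570628, -0.153697)–(1.2491, -1.07479, -0.52)  len=0.6232
  (v19,v3,v16) [-+-] → (1.2491, -1.07479, -0.52)–(1.2491, -1.52483, -0.193053)  len=0.5563
  (v16,v3,v0) [-++] → (1.2491, -1.52483, -0.193053)–(1.2491, -1.79055, 0)  len=0.3284

Chained into 2 loop(s):
  loop 1: 8 segments, perimeter = 3.5387
  loop 2: 8 segments, perimeter = 3.5387
Total perimeter = 7.077
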